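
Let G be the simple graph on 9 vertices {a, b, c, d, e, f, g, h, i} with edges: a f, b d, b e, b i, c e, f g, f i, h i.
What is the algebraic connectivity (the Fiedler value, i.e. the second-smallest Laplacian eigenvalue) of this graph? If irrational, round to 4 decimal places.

With the vertex order [a, b, c, d, e, f, g, h, i], the degrees are [1, 3, 1, 1, 2, 3, 1, 1, 3], giving D = diag(1, 3, 1, 1, 2, 3, 1, 1, 3) and L = D - A. Computing the eigenvalues of L and sorting gives [0, 0.2118, 0.5546, 0.7223, 1, 2.0782, 2.7338, 3.8525, 4.8468]. The Fiedler value lambda_2 = 0.2118 is strictly positive, so the graph is connected. The largest eigenvalue, 4.8468, is at most the vertex count 9. By the matrix-tree theorem the graph has (1/9) * product of the nonzero eigenvalues = 1 spanning tree.

0.2118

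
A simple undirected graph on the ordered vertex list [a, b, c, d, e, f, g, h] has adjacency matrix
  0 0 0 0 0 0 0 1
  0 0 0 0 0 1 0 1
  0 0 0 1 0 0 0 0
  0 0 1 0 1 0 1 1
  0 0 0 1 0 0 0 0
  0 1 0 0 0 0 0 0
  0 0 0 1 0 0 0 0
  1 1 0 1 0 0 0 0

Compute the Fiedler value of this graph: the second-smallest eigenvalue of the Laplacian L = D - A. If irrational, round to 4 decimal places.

0.2888

With the vertex order [a, b, c, d, e, f, g, h], the degrees are [1, 2, 1, 4, 1, 1, 1, 3], giving D = diag(1, 2, 1, 4, 1, 1, 1, 3) and L = D - A. Computing the eigenvalues of L and sorting gives [0, 0.2888, 0.6742, 1, 1, 2.1694, 3.5857, 5.2819]. The Fiedler value lambda_2 = 0.2888 is strictly positive, so the graph is connected. The largest eigenvalue, 5.2819, is at most the vertex count 8.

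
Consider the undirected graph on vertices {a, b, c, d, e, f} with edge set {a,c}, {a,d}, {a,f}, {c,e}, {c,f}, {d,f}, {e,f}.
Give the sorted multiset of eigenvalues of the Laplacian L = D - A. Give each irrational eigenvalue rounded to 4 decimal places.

Reading degrees in the order [a, b, c, d, e, f] gives [3, 0, 3, 2, 2, 4]; set D = diag(3, 0, 3, 2, 2, 4) and form L = D - A. The multiplicity of 0 as a Laplacian eigenvalue equals the number of connected components. The 2 zero eigenvalues correspond to the 2 connected components. There are 2 zeros in the spectrum, matching the 2 components.

[0, 0, 1.5858, 3, 4.4142, 5]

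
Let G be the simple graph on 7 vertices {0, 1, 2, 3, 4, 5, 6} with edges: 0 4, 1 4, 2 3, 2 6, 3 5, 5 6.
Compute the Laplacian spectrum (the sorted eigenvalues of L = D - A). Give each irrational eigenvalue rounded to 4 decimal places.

[0, 0, 1, 2, 2, 3, 4]

With the vertex order [0, 1, 2, 3, 4, 5, 6], the degrees are [1, 1, 2, 2, 2, 2, 2], giving D = diag(1, 1, 2, 2, 2, 2, 2) and L = D - A. The multiplicity of 0 as a Laplacian eigenvalue equals the number of connected components. The 2 zero eigenvalues correspond to the 2 connected components. The largest eigenvalue, 4, is at most the vertex count 7.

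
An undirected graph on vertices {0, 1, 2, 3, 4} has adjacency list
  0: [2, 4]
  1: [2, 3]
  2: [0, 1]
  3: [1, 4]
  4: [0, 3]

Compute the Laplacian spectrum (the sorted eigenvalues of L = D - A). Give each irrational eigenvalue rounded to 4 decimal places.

Reading degrees in the order [0, 1, 2, 3, 4] gives [2, 2, 2, 2, 2]; set D = diag(2, 2, 2, 2, 2) and form L = D - A. Diagonalising L (or applying a numerical eigensolver to the 5x5 matrix) gives the spectrum above.

[0, 1.3820, 1.3820, 3.6180, 3.6180]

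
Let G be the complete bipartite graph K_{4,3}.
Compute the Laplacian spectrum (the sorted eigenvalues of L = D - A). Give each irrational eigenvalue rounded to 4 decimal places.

The graph has 7 vertices and degree multiset [4, 4, 4, 3, 3, 3, 3]; D is the diagonal matrix of degrees and L = D - A. Diagonalising L (or applying a numerical eigensolver to the 7x7 matrix) gives the spectrum above. The single zero eigenvalue shows the graph is connected.

[0, 3, 3, 3, 4, 4, 7]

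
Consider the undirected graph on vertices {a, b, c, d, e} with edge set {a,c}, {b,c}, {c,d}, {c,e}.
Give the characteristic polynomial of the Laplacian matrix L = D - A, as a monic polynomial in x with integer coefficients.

Reading degrees in the order [a, b, c, d, e] gives [1, 1, 4, 1, 1]; set D = diag(1, 1, 4, 1, 1) and form L = D - A. L has integer entries, so p(x) = det(xI - L) has integer coefficients. Expanding the determinant yields x^5 - 8x^4 + 18x^3 - 16x^2 + 5x. Since p(0) = det(-L) = 0, x divides p(x). There is one zero in the spectrum, matching the 1 component.

x^5 - 8x^4 + 18x^3 - 16x^2 + 5x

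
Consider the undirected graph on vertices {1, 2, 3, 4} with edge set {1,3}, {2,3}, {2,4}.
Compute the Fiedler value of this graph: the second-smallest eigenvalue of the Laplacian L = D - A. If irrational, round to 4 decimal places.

Reading degrees in the order [1, 2, 3, 4] gives [1, 2, 2, 1]; set D = diag(1, 2, 2, 1) and form L = D - A. The smallest Laplacian eigenvalue is always 0. The next one, lambda_2 = 0.5858, measures how hard the graph is to disconnect: larger values mean better connectivity. There is one zero in the spectrum, matching the 1 component.

0.5858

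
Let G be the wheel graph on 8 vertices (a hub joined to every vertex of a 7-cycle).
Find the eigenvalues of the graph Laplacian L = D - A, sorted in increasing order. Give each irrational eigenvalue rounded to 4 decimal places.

[0, 1.7530, 1.7530, 3.4450, 3.4450, 4.8019, 4.8019, 8]

The graph has 8 vertices and degree multiset [7, 3, 3, 3, 3, 3, 3, 3]; D is the diagonal matrix of degrees and L = D - A. Since every row of L sums to 0, the all-ones vector is in the kernel and 0 is an eigenvalue. The single zero eigenvalue shows the graph is connected. The eigenvalues sum to 28, which equals trace(L) = 2|E|.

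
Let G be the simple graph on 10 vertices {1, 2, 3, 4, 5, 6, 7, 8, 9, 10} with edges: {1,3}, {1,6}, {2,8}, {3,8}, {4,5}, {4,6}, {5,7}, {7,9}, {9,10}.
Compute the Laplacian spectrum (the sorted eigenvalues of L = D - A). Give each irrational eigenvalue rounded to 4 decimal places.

[0, 0.0979, 0.3820, 0.8244, 1.3820, 2, 2.6180, 3.1756, 3.6180, 3.9021]

With the vertex order [1, 2, 3, 4, 5, 6, 7, 8, 9, 10], the degrees are [2, 1, 2, 2, 2, 2, 2, 2, 2, 1], giving D = diag(2, 1, 2, 2, 2, 2, 2, 2, 2, 1) and L = D - A. Diagonalising L (or applying a numerical eigensolver to the 10x10 matrix) gives the spectrum above. The single zero eigenvalue shows the graph is connected.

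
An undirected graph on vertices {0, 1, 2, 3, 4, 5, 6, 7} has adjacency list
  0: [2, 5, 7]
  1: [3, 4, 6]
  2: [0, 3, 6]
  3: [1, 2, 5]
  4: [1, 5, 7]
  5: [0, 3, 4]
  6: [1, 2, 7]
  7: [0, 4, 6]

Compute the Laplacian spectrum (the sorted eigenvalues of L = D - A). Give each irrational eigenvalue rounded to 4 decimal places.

[0, 2, 2, 2, 4, 4, 4, 6]

Reading degrees in the order [0, 1, 2, 3, 4, 5, 6, 7] gives [3, 3, 3, 3, 3, 3, 3, 3]; set D = diag(3, 3, 3, 3, 3, 3, 3, 3) and form L = D - A. Since every row of L sums to 0, the all-ones vector is in the kernel and 0 is an eigenvalue.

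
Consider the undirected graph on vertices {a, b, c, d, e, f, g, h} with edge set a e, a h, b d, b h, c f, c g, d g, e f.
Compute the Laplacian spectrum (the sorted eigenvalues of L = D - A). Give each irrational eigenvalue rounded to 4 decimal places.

[0, 0.5858, 0.5858, 2, 2, 3.4142, 3.4142, 4]

Reading degrees in the order [a, b, c, d, e, f, g, h] gives [2, 2, 2, 2, 2, 2, 2, 2]; set D = diag(2, 2, 2, 2, 2, 2, 2, 2) and form L = D - A. Diagonalising L (or applying a numerical eigensolver to the 8x8 matrix) gives the spectrum above. The single zero eigenvalue shows the graph is connected. The eigenvalues sum to 16, which equals trace(L) = 2|E|.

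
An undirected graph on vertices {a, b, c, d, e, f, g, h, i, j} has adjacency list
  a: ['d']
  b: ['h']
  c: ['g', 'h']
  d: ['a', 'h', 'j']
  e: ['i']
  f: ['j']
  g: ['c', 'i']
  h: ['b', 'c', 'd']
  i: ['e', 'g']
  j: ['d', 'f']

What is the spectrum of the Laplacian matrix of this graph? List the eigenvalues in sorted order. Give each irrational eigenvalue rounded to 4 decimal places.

[0, 0.1398, 0.4249, 0.6932, 1, 2, 2.2574, 3.1456, 3.6414, 4.6978]

Reading degrees in the order [a, b, c, d, e, f, g, h, i, j] gives [1, 1, 2, 3, 1, 1, 2, 3, 2, 2]; set D = diag(1, 1, 2, 3, 1, 1, 2, 3, 2, 2) and form L = D - A. L is symmetric positive semidefinite, so every eigenvalue is real and nonnegative. The single zero eigenvalue shows the graph is connected.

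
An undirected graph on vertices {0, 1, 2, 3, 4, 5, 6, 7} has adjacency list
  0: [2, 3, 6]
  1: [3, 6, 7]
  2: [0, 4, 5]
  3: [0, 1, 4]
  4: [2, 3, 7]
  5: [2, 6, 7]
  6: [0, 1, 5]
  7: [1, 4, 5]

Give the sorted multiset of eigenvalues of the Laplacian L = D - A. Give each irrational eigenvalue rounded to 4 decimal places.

Reading degrees in the order [0, 1, 2, 3, 4, 5, 6, 7] gives [3, 3, 3, 3, 3, 3, 3, 3]; set D = diag(3, 3, 3, 3, 3, 3, 3, 3) and form L = D - A. L is symmetric positive semidefinite, so every eigenvalue is real and nonnegative. The largest eigenvalue, 6, is at most the vertex count 8.

[0, 2, 2, 2, 4, 4, 4, 6]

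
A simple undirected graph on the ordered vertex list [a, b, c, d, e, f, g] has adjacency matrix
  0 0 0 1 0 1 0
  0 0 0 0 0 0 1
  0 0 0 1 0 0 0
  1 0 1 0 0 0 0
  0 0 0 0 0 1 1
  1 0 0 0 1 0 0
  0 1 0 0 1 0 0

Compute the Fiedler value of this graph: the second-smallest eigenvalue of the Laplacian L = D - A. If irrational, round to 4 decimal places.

0.1981

With the vertex order [a, b, c, d, e, f, g], the degrees are [2, 1, 1, 2, 2, 2, 2], giving D = diag(2, 1, 1, 2, 2, 2, 2) and L = D - A. The sorted Laplacian eigenvalues are [0, 0.1981, 0.7530, 1.5550, 2.4450, 3.2470, 3.8019]; the algebraic connectivity is the second entry, 0.1981. The largest eigenvalue, 3.8019, is at most the vertex count 7.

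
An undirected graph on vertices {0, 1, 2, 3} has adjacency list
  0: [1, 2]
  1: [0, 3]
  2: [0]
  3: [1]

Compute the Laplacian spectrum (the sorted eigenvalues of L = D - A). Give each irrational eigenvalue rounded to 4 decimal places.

Each diagonal entry of L is the vertex degree and each off-diagonal entry is -1 where an edge is present, 0 otherwise; in the order [0, 1, 2, 3] the diagonal is [2, 2, 1, 1]. Diagonalising L (or applying a numerical eigensolver to the 4x4 matrix) gives the spectrum above. The single zero eigenvalue shows the graph is connected. There is one zero in the spectrum, matching the 1 component.

[0, 0.5858, 2, 3.4142]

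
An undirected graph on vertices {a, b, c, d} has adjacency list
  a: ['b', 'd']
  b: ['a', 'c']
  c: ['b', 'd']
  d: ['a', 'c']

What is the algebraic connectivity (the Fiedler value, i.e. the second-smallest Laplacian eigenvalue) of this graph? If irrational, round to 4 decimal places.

With the vertex order [a, b, c, d], the degrees are [2, 2, 2, 2], giving D = diag(2, 2, 2, 2) and L = D - A. The sorted Laplacian eigenvalues are [0, 2, 2, 4]; the algebraic connectivity is the second entry, 2. The largest eigenvalue, 4, is at most the vertex count 4. There is one zero in the spectrum, matching the 1 component.

2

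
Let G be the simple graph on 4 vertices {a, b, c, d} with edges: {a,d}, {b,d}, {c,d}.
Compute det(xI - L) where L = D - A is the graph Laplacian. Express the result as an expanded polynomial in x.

x^4 - 6x^3 + 9x^2 - 4x

Each diagonal entry of L is the vertex degree and each off-diagonal entry is -1 where an edge is present, 0 otherwise; in the order [a, b, c, d] the diagonal is [1, 1, 1, 3]. L has integer entries, so p(x) = det(xI - L) has integer coefficients. Expanding the determinant yields x^4 - 6x^3 + 9x^2 - 4x. The constant term is 0 because L is singular (the all-ones vector lies in its kernel). By the matrix-tree theorem the graph has (1/4) * product of the nonzero eigenvalues = 1 spanning tree.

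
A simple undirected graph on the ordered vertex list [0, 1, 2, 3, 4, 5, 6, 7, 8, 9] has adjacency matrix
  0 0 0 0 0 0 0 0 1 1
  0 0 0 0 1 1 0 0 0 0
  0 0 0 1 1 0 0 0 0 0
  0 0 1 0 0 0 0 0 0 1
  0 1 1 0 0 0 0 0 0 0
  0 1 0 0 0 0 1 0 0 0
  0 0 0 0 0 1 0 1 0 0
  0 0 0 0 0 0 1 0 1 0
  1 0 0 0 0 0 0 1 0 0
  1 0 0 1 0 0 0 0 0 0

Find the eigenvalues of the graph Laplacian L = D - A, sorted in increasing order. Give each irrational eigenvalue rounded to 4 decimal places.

[0, 0.3820, 0.3820, 1.3820, 1.3820, 2.6180, 2.6180, 3.6180, 3.6180, 4]

With the vertex order [0, 1, 2, 3, 4, 5, 6, 7, 8, 9], the degrees are [2, 2, 2, 2, 2, 2, 2, 2, 2, 2], giving D = diag(2, 2, 2, 2, 2, 2, 2, 2, 2, 2) and L = D - A. L is symmetric positive semidefinite, so every eigenvalue is real and nonnegative. The single zero eigenvalue shows the graph is connected. The eigenvalues sum to 20, which equals trace(L) = 2|E|.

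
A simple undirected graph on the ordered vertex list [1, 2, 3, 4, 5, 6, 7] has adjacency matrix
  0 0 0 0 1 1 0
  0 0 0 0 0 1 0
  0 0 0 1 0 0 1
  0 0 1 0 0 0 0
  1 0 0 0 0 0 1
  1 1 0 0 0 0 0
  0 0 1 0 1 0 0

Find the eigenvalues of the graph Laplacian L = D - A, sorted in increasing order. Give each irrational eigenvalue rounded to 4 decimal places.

Reading degrees in the order [1, 2, 3, 4, 5, 6, 7] gives [2, 1, 2, 1, 2, 2, 2]; set D = diag(2, 1, 2, 1, 2, 2, 2) and form L = D - A. Diagonalising L (or applying a numerical eigensolver to the 7x7 matrix) gives the spectrum above.

[0, 0.1981, 0.7530, 1.5550, 2.4450, 3.2470, 3.8019]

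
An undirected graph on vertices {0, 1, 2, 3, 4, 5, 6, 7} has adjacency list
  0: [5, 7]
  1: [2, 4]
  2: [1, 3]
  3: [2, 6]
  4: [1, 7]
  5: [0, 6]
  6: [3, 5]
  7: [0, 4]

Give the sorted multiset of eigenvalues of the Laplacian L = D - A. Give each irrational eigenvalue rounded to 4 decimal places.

[0, 0.5858, 0.5858, 2, 2, 3.4142, 3.4142, 4]

Reading degrees in the order [0, 1, 2, 3, 4, 5, 6, 7] gives [2, 2, 2, 2, 2, 2, 2, 2]; set D = diag(2, 2, 2, 2, 2, 2, 2, 2) and form L = D - A. Diagonalising L (or applying a numerical eigensolver to the 8x8 matrix) gives the spectrum above. The single zero eigenvalue shows the graph is connected. By the matrix-tree theorem the graph has (1/8) * product of the nonzero eigenvalues = 8 spanning trees.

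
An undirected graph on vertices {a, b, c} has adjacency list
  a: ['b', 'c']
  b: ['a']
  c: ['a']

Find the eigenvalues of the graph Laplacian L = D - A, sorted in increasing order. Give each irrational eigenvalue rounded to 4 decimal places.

Each diagonal entry of L is the vertex degree and each off-diagonal entry is -1 where an edge is present, 0 otherwise; in the order [a, b, c] the diagonal is [2, 1, 1]. L is symmetric positive semidefinite, so every eigenvalue is real and nonnegative.

[0, 1, 3]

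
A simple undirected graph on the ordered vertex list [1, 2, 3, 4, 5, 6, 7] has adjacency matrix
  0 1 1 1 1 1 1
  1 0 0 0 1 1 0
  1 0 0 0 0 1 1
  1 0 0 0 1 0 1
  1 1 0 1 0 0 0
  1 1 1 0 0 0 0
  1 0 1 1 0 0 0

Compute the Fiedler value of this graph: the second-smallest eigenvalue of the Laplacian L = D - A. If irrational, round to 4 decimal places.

With the vertex order [1, 2, 3, 4, 5, 6, 7], the degrees are [6, 3, 3, 3, 3, 3, 3], giving D = diag(6, 3, 3, 3, 3, 3, 3) and L = D - A. Computing the eigenvalues of L and sorting gives [0, 2, 2, 4, 4, 5, 7]. The Fiedler value lambda_2 = 2 is strictly positive, so the graph is connected. By the matrix-tree theorem the graph has (1/7) * product of the nonzero eigenvalues = 320 spanning trees. The largest eigenvalue, 7, is at most the vertex count 7.

2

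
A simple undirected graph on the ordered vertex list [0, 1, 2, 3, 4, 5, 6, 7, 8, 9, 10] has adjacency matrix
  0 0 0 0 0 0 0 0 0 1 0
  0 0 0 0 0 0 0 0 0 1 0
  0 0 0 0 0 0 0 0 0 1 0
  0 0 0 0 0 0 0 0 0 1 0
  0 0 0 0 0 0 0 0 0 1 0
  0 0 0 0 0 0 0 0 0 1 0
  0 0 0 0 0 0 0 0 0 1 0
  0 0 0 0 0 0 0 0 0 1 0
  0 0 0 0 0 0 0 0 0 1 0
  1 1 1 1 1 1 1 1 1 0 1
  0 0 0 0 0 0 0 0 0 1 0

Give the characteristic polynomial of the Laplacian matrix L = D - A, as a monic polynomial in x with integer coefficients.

Reading degrees in the order [0, 1, 2, 3, 4, 5, 6, 7, 8, 9, 10] gives [1, 1, 1, 1, 1, 1, 1, 1, 1, 10, 1]; set D = diag(1, 1, 1, 1, 1, 1, 1, 1, 1, 10, 1) and form L = D - A. L has integer entries, so p(x) = det(xI - L) has integer coefficients. Expanding the determinant yields x^11 - 20x^10 + 135x^9 - 480x^8 + 1050x^7 - 1512x^6 + 1470x^5 - 960x^4 + 405x^3 - 100x^2 + 11x. Since p(0) = det(-L) = 0, x divides p(x). By the matrix-tree theorem the graph has (1/11) * product of the nonzero eigenvalues = 1 spanning tree. There is one zero in the spectrum, matching the 1 component.

x^11 - 20x^10 + 135x^9 - 480x^8 + 1050x^7 - 1512x^6 + 1470x^5 - 960x^4 + 405x^3 - 100x^2 + 11x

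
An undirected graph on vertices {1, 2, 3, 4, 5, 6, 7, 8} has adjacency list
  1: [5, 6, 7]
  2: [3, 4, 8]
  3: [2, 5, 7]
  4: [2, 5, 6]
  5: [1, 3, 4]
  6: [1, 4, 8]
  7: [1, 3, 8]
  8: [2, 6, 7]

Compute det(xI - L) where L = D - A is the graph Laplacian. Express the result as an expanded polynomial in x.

x^8 - 24x^7 + 240x^6 - 1296x^5 + 4080x^4 - 7488x^3 + 7424x^2 - 3072x

Each diagonal entry of L is the vertex degree and each off-diagonal entry is -1 where an edge is present, 0 otherwise; in the order [1, 2, 3, 4, 5, 6, 7, 8] the diagonal is [3, 3, 3, 3, 3, 3, 3, 3]. Computing det(xI - L) by cofactor expansion (or equivalently via sum-over-permutations) gives x^8 - 24x^7 + 240x^6 - 1296x^5 + 4080x^4 - 7488x^3 + 7424x^2 - 3072x. Since p(0) = det(-L) = 0, x divides p(x). The eigenvalues sum to 24, which equals trace(L) = 2|E|.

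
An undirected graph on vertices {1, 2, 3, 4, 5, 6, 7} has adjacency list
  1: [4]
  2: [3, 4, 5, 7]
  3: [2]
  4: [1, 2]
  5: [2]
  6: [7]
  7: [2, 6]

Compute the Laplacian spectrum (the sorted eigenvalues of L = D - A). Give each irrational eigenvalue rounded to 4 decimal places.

Each diagonal entry of L is the vertex degree and each off-diagonal entry is -1 where an edge is present, 0 otherwise; in the order [1, 2, 3, 4, 5, 6, 7] the diagonal is [1, 4, 1, 2, 1, 1, 2]. The multiplicity of 0 as a Laplacian eigenvalue equals the number of connected components. The single zero eigenvalue shows the graph is connected. The eigenvalues sum to 12, which equals trace(L) = 2|E|.

[0, 0.3820, 0.6086, 1, 2.2271, 2.6180, 5.1642]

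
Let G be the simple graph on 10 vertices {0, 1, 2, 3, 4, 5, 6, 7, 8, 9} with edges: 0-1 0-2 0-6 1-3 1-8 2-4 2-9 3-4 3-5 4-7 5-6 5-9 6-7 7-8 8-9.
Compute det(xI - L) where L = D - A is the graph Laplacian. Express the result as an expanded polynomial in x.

x^10 - 30x^9 + 390x^8 - 2880x^7 + 13305x^6 - 39882x^5 + 77640x^4 - 94800x^3 + 66000x^2 - 20000x

Reading degrees in the order [0, 1, 2, 3, 4, 5, 6, 7, 8, 9] gives [3, 3, 3, 3, 3, 3, 3, 3, 3, 3]; set D = diag(3, 3, 3, 3, 3, 3, 3, 3, 3, 3) and form L = D - A. Computing det(xI - L) by cofactor expansion (or equivalently via sum-over-permutations) gives x^10 - 30x^9 + 390x^8 - 2880x^7 + 13305x^6 - 39882x^5 + 77640x^4 - 94800x^3 + 66000x^2 - 20000x. The constant term is 0 because L is singular (the all-ones vector lies in its kernel). There is one zero in the spectrum, matching the 1 component.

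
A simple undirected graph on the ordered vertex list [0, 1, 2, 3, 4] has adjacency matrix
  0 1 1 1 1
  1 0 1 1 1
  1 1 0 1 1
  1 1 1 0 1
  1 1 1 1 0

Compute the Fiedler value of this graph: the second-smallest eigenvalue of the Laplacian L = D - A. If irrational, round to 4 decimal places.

5

Reading degrees in the order [0, 1, 2, 3, 4] gives [4, 4, 4, 4, 4]; set D = diag(4, 4, 4, 4, 4) and form L = D - A. The smallest Laplacian eigenvalue is always 0. The next one, lambda_2 = 5, measures how hard the graph is to disconnect: larger values mean better connectivity. The eigenvalues sum to 20, which equals trace(L) = 2|E|. The largest eigenvalue, 5, is at most the vertex count 5.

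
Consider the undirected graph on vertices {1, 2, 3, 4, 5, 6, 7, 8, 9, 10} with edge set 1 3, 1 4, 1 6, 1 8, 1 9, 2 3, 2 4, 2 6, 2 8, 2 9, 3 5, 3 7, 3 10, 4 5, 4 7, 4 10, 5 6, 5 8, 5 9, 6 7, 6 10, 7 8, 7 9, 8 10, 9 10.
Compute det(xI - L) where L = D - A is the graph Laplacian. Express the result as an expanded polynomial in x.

Reading degrees in the order [1, 2, 3, 4, 5, 6, 7, 8, 9, 10] gives [5, 5, 5, 5, 5, 5, 5, 5, 5, 5]; set D = diag(5, 5, 5, 5, 5, 5, 5, 5, 5, 5) and form L = D - A. L has integer entries, so p(x) = det(xI - L) has integer coefficients. Expanding the determinant yields x^10 - 50x^9 + 1100x^8 - 14000x^7 + 113750x^6 - 612500x^5 + 2187500x^4 - 5000000x^3 + 6640625x^2 - 3906250x. The constant term is 0 because L is singular (the all-ones vector lies in its kernel). The largest eigenvalue, 10, is at most the vertex count 10.

x^10 - 50x^9 + 1100x^8 - 14000x^7 + 113750x^6 - 612500x^5 + 2187500x^4 - 5000000x^3 + 6640625x^2 - 3906250x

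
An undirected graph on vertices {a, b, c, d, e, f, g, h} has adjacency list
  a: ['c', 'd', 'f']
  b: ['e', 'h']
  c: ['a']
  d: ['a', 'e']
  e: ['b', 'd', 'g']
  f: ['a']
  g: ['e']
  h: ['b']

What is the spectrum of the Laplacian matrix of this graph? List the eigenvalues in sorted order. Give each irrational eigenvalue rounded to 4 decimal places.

[0, 0.2137, 0.6177, 1, 1.4977, 2.3537, 3.8408, 4.4763]

Reading degrees in the order [a, b, c, d, e, f, g, h] gives [3, 2, 1, 2, 3, 1, 1, 1]; set D = diag(3, 2, 1, 2, 3, 1, 1, 1) and form L = D - A. Diagonalising L (or applying a numerical eigensolver to the 8x8 matrix) gives the spectrum above. The eigenvalues sum to 14, which equals trace(L) = 2|E|. By the matrix-tree theorem the graph has (1/8) * product of the nonzero eigenvalues = 1 spanning tree.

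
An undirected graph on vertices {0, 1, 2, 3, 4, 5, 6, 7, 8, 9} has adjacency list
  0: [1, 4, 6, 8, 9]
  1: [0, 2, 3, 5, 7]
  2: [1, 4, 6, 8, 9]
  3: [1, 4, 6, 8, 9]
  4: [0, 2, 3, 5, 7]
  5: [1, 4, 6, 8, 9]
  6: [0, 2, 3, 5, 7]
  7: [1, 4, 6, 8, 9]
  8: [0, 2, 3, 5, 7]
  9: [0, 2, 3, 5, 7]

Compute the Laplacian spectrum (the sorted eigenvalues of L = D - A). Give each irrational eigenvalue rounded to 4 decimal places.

Reading degrees in the order [0, 1, 2, 3, 4, 5, 6, 7, 8, 9] gives [5, 5, 5, 5, 5, 5, 5, 5, 5, 5]; set D = diag(5, 5, 5, 5, 5, 5, 5, 5, 5, 5) and form L = D - A. Since every row of L sums to 0, the all-ones vector is in the kernel and 0 is an eigenvalue. The eigenvalues sum to 50, which equals trace(L) = 2|E|.

[0, 5, 5, 5, 5, 5, 5, 5, 5, 10]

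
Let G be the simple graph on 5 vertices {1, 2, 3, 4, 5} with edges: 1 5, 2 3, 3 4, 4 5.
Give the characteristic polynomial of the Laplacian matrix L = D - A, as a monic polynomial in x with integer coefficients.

Reading degrees in the order [1, 2, 3, 4, 5] gives [1, 1, 2, 2, 2]; set D = diag(1, 1, 2, 2, 2) and form L = D - A. L has integer entries, so p(x) = det(xI - L) has integer coefficients. Expanding the determinant yields x^5 - 8x^4 + 21x^3 - 20x^2 + 5x. The coefficient of x^4 equals -trace(L) = -8, matching the sum of degrees. The largest eigenvalue, 3.6180, is at most the vertex count 5.

x^5 - 8x^4 + 21x^3 - 20x^2 + 5x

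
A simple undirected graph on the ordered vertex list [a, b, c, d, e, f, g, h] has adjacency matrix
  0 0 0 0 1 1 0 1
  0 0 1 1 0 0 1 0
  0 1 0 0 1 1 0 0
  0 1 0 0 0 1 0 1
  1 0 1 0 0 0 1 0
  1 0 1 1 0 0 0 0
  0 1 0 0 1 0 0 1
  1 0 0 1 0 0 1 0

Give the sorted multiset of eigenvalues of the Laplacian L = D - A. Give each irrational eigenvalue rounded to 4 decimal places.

Reading degrees in the order [a, b, c, d, e, f, g, h] gives [3, 3, 3, 3, 3, 3, 3, 3]; set D = diag(3, 3, 3, 3, 3, 3, 3, 3) and form L = D - A. Since every row of L sums to 0, the all-ones vector is in the kernel and 0 is an eigenvalue. The single zero eigenvalue shows the graph is connected. By the matrix-tree theorem the graph has (1/8) * product of the nonzero eigenvalues = 384 spanning trees. The eigenvalues sum to 24, which equals trace(L) = 2|E|.

[0, 2, 2, 2, 4, 4, 4, 6]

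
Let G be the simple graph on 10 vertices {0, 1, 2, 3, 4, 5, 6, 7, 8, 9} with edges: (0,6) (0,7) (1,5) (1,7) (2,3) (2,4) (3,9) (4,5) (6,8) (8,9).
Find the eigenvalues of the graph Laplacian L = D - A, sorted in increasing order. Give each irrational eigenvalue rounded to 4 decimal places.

[0, 0.3820, 0.3820, 1.3820, 1.3820, 2.6180, 2.6180, 3.6180, 3.6180, 4]

Reading degrees in the order [0, 1, 2, 3, 4, 5, 6, 7, 8, 9] gives [2, 2, 2, 2, 2, 2, 2, 2, 2, 2]; set D = diag(2, 2, 2, 2, 2, 2, 2, 2, 2, 2) and form L = D - A. The multiplicity of 0 as a Laplacian eigenvalue equals the number of connected components. The single zero eigenvalue shows the graph is connected. The eigenvalues sum to 20, which equals trace(L) = 2|E|.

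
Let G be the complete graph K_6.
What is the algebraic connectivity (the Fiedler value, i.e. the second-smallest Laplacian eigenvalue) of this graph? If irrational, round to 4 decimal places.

The graph has 6 vertices and degree multiset [5, 5, 5, 5, 5, 5]; D is the diagonal matrix of degrees and L = D - A. The sorted Laplacian eigenvalues are [0, 6, 6, 6, 6, 6]; the algebraic connectivity is the second entry, 6. By the matrix-tree theorem the graph has (1/6) * product of the nonzero eigenvalues = 1296 spanning trees.

6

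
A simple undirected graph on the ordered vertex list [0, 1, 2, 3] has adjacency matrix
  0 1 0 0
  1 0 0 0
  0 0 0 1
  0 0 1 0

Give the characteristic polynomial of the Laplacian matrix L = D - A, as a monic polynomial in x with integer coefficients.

With the vertex order [0, 1, 2, 3], the degrees are [1, 1, 1, 1], giving D = diag(1, 1, 1, 1) and L = D - A. Computing det(xI - L) by cofactor expansion (or equivalently via sum-over-permutations) gives x^4 - 4x^3 + 4x^2. Since p(0) = det(-L) = 0, x divides p(x). There are 2 zeros in the spectrum, matching the 2 components.

x^4 - 4x^3 + 4x^2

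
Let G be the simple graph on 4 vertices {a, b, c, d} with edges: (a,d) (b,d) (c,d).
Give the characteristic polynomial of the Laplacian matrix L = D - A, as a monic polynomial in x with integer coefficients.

Each diagonal entry of L is the vertex degree and each off-diagonal entry is -1 where an edge is present, 0 otherwise; in the order [a, b, c, d] the diagonal is [1, 1, 1, 3]. The eigenvalues of L are [0, 1, 1, 4]; the characteristic polynomial is the product of (x - lambda_i), which multiplies out to x^4 - 6x^3 + 9x^2 - 4x. The coefficient of x^3 equals -trace(L) = -6, matching the sum of degrees. The eigenvalues sum to 6, which equals trace(L) = 2|E|. The largest eigenvalue, 4, is at most the vertex count 4.

x^4 - 6x^3 + 9x^2 - 4x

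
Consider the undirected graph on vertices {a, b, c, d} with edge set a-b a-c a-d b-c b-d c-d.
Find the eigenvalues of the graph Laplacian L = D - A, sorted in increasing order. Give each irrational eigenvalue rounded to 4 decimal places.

Reading degrees in the order [a, b, c, d] gives [3, 3, 3, 3]; set D = diag(3, 3, 3, 3) and form L = D - A. Diagonalising L (or applying a numerical eigensolver to the 4x4 matrix) gives the spectrum above. The single zero eigenvalue shows the graph is connected.

[0, 4, 4, 4]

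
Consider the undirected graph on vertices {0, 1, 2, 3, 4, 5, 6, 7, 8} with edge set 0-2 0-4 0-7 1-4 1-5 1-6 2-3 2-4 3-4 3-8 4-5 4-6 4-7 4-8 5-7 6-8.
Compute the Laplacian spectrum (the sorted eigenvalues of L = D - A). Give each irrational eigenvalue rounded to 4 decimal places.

[0, 1.5858, 1.5858, 3, 3, 4.4142, 4.4142, 5, 9]

With the vertex order [0, 1, 2, 3, 4, 5, 6, 7, 8], the degrees are [3, 3, 3, 3, 8, 3, 3, 3, 3], giving D = diag(3, 3, 3, 3, 8, 3, 3, 3, 3) and L = D - A. Since every row of L sums to 0, the all-ones vector is in the kernel and 0 is an eigenvalue. The single zero eigenvalue shows the graph is connected. By the matrix-tree theorem the graph has (1/9) * product of the nonzero eigenvalues = 2205 spanning trees.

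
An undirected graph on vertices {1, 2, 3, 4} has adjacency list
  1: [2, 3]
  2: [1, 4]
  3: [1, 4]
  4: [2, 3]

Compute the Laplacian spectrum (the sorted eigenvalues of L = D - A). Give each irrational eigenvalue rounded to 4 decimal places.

[0, 2, 2, 4]

Each diagonal entry of L is the vertex degree and each off-diagonal entry is -1 where an edge is present, 0 otherwise; in the order [1, 2, 3, 4] the diagonal is [2, 2, 2, 2]. Diagonalising L (or applying a numerical eigensolver to the 4x4 matrix) gives the spectrum above. There is one zero in the spectrum, matching the 1 component.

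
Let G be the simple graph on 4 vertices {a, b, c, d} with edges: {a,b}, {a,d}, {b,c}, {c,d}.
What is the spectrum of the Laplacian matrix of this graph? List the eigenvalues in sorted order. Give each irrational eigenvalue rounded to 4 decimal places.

[0, 2, 2, 4]

Reading degrees in the order [a, b, c, d] gives [2, 2, 2, 2]; set D = diag(2, 2, 2, 2) and form L = D - A. Since every row of L sums to 0, the all-ones vector is in the kernel and 0 is an eigenvalue. By the matrix-tree theorem the graph has (1/4) * product of the nonzero eigenvalues = 4 spanning trees.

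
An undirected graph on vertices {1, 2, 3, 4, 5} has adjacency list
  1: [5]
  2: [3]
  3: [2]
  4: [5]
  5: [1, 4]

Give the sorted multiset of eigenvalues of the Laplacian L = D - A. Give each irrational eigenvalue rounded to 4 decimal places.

[0, 0, 1, 2, 3]

With the vertex order [1, 2, 3, 4, 5], the degrees are [1, 1, 1, 1, 2], giving D = diag(1, 1, 1, 1, 2) and L = D - A. L is symmetric positive semidefinite, so every eigenvalue is real and nonnegative. The 2 zero eigenvalues correspond to the 2 connected components. The largest eigenvalue, 3, is at most the vertex count 5.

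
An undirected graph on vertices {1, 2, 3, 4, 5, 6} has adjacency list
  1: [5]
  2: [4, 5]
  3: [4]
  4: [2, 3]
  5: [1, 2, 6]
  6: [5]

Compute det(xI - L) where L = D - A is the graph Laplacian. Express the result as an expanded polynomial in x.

x^6 - 10x^5 + 35x^4 - 52x^3 + 32x^2 - 6x

Each diagonal entry of L is the vertex degree and each off-diagonal entry is -1 where an edge is present, 0 otherwise; in the order [1, 2, 3, 4, 5, 6] the diagonal is [1, 2, 1, 2, 3, 1]. Computing det(xI - L) by cofactor expansion (or equivalently via sum-over-permutations) gives x^6 - 10x^5 + 35x^4 - 52x^3 + 32x^2 - 6x. The constant term is 0 because L is singular (the all-ones vector lies in its kernel). By the matrix-tree theorem the graph has (1/6) * product of the nonzero eigenvalues = 1 spanning tree. The largest eigenvalue, 4.2143, is at most the vertex count 6.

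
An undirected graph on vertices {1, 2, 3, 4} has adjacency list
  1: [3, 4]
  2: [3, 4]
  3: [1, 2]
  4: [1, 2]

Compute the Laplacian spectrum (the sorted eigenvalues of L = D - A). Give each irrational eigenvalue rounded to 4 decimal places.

Each diagonal entry of L is the vertex degree and each off-diagonal entry is -1 where an edge is present, 0 otherwise; in the order [1, 2, 3, 4] the diagonal is [2, 2, 2, 2]. Diagonalising L (or applying a numerical eigensolver to the 4x4 matrix) gives the spectrum above. The single zero eigenvalue shows the graph is connected. There is one zero in the spectrum, matching the 1 component. By the matrix-tree theorem the graph has (1/4) * product of the nonzero eigenvalues = 4 spanning trees.

[0, 2, 2, 4]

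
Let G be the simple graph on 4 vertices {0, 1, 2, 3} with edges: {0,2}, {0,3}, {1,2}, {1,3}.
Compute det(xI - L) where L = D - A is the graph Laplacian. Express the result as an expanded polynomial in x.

Each diagonal entry of L is the vertex degree and each off-diagonal entry is -1 where an edge is present, 0 otherwise; in the order [0, 1, 2, 3] the diagonal is [2, 2, 2, 2]. L has integer entries, so p(x) = det(xI - L) has integer coefficients. Expanding the determinant yields x^4 - 8x^3 + 20x^2 - 16x. The constant term is 0 because L is singular (the all-ones vector lies in its kernel). By the matrix-tree theorem the graph has (1/4) * product of the nonzero eigenvalues = 4 spanning trees. There is one zero in the spectrum, matching the 1 component.

x^4 - 8x^3 + 20x^2 - 16x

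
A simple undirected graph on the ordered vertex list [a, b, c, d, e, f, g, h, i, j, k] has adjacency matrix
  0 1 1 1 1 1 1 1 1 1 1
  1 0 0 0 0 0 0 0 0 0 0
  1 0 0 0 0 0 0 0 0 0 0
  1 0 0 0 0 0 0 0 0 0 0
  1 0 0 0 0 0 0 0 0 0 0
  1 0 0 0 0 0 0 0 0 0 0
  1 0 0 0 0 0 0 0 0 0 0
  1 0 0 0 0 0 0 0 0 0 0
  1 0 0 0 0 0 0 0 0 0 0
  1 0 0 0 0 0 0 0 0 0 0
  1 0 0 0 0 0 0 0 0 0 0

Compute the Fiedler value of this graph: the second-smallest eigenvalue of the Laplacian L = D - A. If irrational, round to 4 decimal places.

Reading degrees in the order [a, b, c, d, e, f, g, h, i, j, k] gives [10, 1, 1, 1, 1, 1, 1, 1, 1, 1, 1]; set D = diag(10, 1, 1, 1, 1, 1, 1, 1, 1, 1, 1) and form L = D - A. Computing the eigenvalues of L and sorting gives [0, 1, 1, 1, 1, 1, 1, 1, 1, 1, 11]. The Fiedler value lambda_2 = 1 is strictly positive, so the graph is connected.

1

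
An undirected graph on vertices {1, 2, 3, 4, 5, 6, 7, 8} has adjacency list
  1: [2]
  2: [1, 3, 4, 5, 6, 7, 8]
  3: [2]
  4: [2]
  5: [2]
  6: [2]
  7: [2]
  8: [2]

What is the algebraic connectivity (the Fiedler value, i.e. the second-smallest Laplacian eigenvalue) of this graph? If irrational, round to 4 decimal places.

1

With the vertex order [1, 2, 3, 4, 5, 6, 7, 8], the degrees are [1, 7, 1, 1, 1, 1, 1, 1], giving D = diag(1, 7, 1, 1, 1, 1, 1, 1) and L = D - A. Computing the eigenvalues of L and sorting gives [0, 1, 1, 1, 1, 1, 1, 8]. The Fiedler value lambda_2 = 1 is strictly positive, so the graph is connected.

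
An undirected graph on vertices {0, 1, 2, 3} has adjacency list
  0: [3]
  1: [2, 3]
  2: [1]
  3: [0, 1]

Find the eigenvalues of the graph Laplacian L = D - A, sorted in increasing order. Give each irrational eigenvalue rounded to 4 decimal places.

[0, 0.5858, 2, 3.4142]

Each diagonal entry of L is the vertex degree and each off-diagonal entry is -1 where an edge is present, 0 otherwise; in the order [0, 1, 2, 3] the diagonal is [1, 2, 1, 2]. Since every row of L sums to 0, the all-ones vector is in the kernel and 0 is an eigenvalue. The single zero eigenvalue shows the graph is connected. The eigenvalues sum to 6, which equals trace(L) = 2|E|. By the matrix-tree theorem the graph has (1/4) * product of the nonzero eigenvalues = 1 spanning tree.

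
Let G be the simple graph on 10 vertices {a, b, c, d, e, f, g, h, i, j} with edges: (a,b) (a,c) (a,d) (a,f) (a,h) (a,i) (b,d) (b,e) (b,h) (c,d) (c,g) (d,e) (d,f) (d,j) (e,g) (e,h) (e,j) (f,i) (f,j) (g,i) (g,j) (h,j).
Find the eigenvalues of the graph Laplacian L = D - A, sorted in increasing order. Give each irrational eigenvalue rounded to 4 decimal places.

With the vertex order [a, b, c, d, e, f, g, h, i, j], the degrees are [6, 4, 3, 6, 5, 4, 4, 4, 3, 5], giving D = diag(6, 4, 3, 6, 5, 4, 4, 4, 3, 5) and L = D - A. Diagonalising L (or applying a numerical eigensolver to the 10x10 matrix) gives the spectrum above. There is one zero in the spectrum, matching the 1 component. The eigenvalues sum to 44, which equals trace(L) = 2|E|.

[0, 2.1658, 2.6608, 3.3434, 3.8115, 4.6854, 6, 6.4909, 7.0389, 7.8035]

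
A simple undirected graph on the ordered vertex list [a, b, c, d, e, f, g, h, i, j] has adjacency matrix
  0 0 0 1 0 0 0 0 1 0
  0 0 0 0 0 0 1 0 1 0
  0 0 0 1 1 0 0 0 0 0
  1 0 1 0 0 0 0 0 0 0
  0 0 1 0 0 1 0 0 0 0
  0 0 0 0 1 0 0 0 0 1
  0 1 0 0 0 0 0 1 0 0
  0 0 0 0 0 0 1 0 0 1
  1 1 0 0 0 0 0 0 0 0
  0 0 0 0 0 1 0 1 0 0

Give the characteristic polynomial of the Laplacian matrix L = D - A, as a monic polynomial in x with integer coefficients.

Reading degrees in the order [a, b, c, d, e, f, g, h, i, j] gives [2, 2, 2, 2, 2, 2, 2, 2, 2, 2]; set D = diag(2, 2, 2, 2, 2, 2, 2, 2, 2, 2) and form L = D - A. Computing det(xI - L) by cofactor expansion (or equivalently via sum-over-permutations) gives x^10 - 20x^9 + 170x^8 - 800x^7 + 2275x^6 - 4004x^5 + 4290x^4 - 2640x^3 + 825x^2 - 100x. The constant term is 0 because L is singular (the all-ones vector lies in its kernel). The largest eigenvalue, 4, is at most the vertex count 10.

x^10 - 20x^9 + 170x^8 - 800x^7 + 2275x^6 - 4004x^5 + 4290x^4 - 2640x^3 + 825x^2 - 100x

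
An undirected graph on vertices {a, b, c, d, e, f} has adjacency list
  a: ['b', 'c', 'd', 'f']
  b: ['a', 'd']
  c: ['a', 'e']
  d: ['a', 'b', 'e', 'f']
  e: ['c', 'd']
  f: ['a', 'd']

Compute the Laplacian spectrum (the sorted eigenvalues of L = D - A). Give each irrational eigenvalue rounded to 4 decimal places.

With the vertex order [a, b, c, d, e, f], the degrees are [4, 2, 2, 4, 2, 2], giving D = diag(4, 2, 2, 4, 2, 2) and L = D - A. L is symmetric positive semidefinite, so every eigenvalue is real and nonnegative. By the matrix-tree theorem the graph has (1/6) * product of the nonzero eigenvalues = 28 spanning trees.

[0, 1.2679, 2, 2.5858, 4.7321, 5.4142]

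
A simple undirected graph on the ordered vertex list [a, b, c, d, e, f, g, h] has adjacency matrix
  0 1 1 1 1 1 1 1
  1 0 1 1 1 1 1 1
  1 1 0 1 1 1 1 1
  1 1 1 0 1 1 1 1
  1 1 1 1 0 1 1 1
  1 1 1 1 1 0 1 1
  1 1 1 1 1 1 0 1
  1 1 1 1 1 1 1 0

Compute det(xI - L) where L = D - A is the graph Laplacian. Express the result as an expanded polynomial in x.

x^8 - 56x^7 + 1344x^6 - 17920x^5 + 143360x^4 - 688128x^3 + 1835008x^2 - 2097152x

Reading degrees in the order [a, b, c, d, e, f, g, h] gives [7, 7, 7, 7, 7, 7, 7, 7]; set D = diag(7, 7, 7, 7, 7, 7, 7, 7) and form L = D - A. L has integer entries, so p(x) = det(xI - L) has integer coefficients. Expanding the determinant yields x^8 - 56x^7 + 1344x^6 - 17920x^5 + 143360x^4 - 688128x^3 + 1835008x^2 - 2097152x. Since p(0) = det(-L) = 0, x divides p(x). There is one zero in the spectrum, matching the 1 component.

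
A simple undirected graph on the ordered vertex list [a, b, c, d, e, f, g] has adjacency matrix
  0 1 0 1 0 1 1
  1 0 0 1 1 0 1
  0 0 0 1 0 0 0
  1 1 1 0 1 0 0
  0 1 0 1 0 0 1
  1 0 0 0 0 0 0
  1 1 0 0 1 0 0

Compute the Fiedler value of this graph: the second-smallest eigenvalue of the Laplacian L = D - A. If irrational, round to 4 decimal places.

0.7466

With the vertex order [a, b, c, d, e, f, g], the degrees are [4, 4, 1, 4, 3, 1, 3], giving D = diag(4, 4, 1, 4, 3, 1, 3) and L = D - A. The sorted Laplacian eigenvalues are [0, 0.7466, 1.0878, 3.4800, 3.7135, 5.1987, 5.7734]; the algebraic connectivity is the second entry, 0.7466. By the matrix-tree theorem the graph has (1/7) * product of the nonzero eigenvalues = 45 spanning trees.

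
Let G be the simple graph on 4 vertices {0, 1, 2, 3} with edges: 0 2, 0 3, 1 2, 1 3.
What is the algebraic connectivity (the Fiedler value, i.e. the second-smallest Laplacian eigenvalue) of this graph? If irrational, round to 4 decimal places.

Reading degrees in the order [0, 1, 2, 3] gives [2, 2, 2, 2]; set D = diag(2, 2, 2, 2) and form L = D - A. The smallest Laplacian eigenvalue is always 0. The next one, lambda_2 = 2, measures how hard the graph is to disconnect: larger values mean better connectivity. By the matrix-tree theorem the graph has (1/4) * product of the nonzero eigenvalues = 4 spanning trees. The largest eigenvalue, 4, is at most the vertex count 4.

2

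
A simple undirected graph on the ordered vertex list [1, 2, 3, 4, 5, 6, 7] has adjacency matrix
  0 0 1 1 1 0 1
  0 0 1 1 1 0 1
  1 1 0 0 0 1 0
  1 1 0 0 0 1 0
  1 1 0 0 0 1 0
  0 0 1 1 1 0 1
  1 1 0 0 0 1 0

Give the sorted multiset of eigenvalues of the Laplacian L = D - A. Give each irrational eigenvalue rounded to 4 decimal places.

[0, 3, 3, 3, 4, 4, 7]

Each diagonal entry of L is the vertex degree and each off-diagonal entry is -1 where an edge is present, 0 otherwise; in the order [1, 2, 3, 4, 5, 6, 7] the diagonal is [4, 4, 3, 3, 3, 4, 3]. Diagonalising L (or applying a numerical eigensolver to the 7x7 matrix) gives the spectrum above. The single zero eigenvalue shows the graph is connected. There is one zero in the spectrum, matching the 1 component. The largest eigenvalue, 7, is at most the vertex count 7.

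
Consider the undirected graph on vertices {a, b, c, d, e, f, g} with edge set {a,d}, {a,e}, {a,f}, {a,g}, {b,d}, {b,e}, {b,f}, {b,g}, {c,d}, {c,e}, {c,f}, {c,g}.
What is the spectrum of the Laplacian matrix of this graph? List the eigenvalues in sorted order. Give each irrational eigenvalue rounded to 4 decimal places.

Each diagonal entry of L is the vertex degree and each off-diagonal entry is -1 where an edge is present, 0 otherwise; in the order [a, b, c, d, e, f, g] the diagonal is [4, 4, 4, 3, 3, 3, 3]. L is symmetric positive semidefinite, so every eigenvalue is real and nonnegative. There is one zero in the spectrum, matching the 1 component.

[0, 3, 3, 3, 4, 4, 7]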